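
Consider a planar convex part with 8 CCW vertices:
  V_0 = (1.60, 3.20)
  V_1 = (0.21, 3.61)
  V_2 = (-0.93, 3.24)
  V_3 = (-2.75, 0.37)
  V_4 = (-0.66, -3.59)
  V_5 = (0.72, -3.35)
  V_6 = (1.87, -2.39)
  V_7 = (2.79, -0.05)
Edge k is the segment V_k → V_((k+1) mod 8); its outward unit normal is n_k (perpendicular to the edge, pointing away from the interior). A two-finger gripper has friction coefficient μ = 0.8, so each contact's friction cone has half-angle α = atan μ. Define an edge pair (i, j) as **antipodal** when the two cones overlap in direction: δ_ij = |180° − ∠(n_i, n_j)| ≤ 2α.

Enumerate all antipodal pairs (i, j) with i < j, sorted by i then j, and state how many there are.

α = atan 0.8 = 38.66°;  2α = 77.32°
n_0 = (+0.2829, +0.9591)
n_1 = (-0.3087, +0.9512)
n_2 = (-0.8445, +0.5355)
n_3 = (-0.8844, -0.4668)
n_4 = (+0.1713, -0.9852)
n_5 = (+0.6408, -0.7677)
n_6 = (+0.9307, -0.3659)
n_7 = (+0.9390, +0.3438)
  (0,1): δ = 145.58°  ·
  (0,2): δ = 105.95°  ·
  (0,3): δ = 45.74°  ✓
  (0,4): δ = 26.30°  ✓
  (0,5): δ = 56.29°  ✓
  (0,6): δ = 84.97°  ·
  (0,7): δ = 126.54°  ·
  (1,2): δ = 140.36°  ·
  (1,3): δ = 80.16°  ·
  (1,4): δ = 8.12°  ✓
  (1,5): δ = 21.87°  ✓
  (1,6): δ = 50.56°  ✓
  (1,7): δ = 92.13°  ·
  (2,3): δ = 119.80°  ·
  (2,4): δ = 47.75°  ✓
  (2,5): δ = 17.76°  ✓
  (2,6): δ = 10.92°  ✓
  (2,7): δ = 52.49°  ✓
  (3,4): δ = 107.96°  ·
  (3,5): δ = 77.97°  ·
  (3,6): δ = 49.29°  ✓
  (3,7): δ = 7.71°  ✓
  (4,5): δ = 150.01°  ·
  (4,6): δ = 121.33°  ·
  (4,7): δ = 79.76°  ·
  (5,6): δ = 151.32°  ·
  (5,7): δ = 109.74°  ·
  (6,7): δ = 138.43°  ·
antipodal pairs: 12

count = 12; pairs: (0,3), (0,4), (0,5), (1,4), (1,5), (1,6), (2,4), (2,5), (2,6), (2,7), (3,6), (3,7)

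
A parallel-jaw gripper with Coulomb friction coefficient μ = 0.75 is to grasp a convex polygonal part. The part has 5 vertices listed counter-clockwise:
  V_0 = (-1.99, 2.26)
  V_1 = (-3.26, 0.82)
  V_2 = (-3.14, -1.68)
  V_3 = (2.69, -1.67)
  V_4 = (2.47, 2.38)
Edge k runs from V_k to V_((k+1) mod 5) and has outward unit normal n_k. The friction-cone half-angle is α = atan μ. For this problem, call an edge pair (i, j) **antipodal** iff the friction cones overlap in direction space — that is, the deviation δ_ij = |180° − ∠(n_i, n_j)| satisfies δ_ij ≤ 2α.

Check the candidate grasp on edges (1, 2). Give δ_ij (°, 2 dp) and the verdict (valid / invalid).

α = atan 0.75 = 36.87°;  2α = 73.74°
edge 1: e_1 = (+0.12, -2.50);  n_1 = (-0.9988, -0.0479)
edge 2: e_2 = (+5.83, +0.01);  n_2 = (+0.0017, -1.0000)
∠(n_1, n_2) = 87.35°
δ = |180° − 87.35°| = 92.65°
92.65° > 2α = 73.74°  →  invalid

δ = 92.65°, invalid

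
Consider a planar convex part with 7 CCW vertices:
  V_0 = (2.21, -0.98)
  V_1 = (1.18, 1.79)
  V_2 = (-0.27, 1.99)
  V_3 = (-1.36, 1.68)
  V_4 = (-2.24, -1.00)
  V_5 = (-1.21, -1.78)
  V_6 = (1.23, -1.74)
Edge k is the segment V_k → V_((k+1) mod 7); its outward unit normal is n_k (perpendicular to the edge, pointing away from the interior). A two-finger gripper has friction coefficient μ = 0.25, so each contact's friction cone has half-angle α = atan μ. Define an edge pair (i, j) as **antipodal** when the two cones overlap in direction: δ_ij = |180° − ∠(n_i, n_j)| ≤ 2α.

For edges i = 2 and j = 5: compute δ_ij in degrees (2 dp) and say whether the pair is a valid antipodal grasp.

α = atan 0.25 = 14.04°;  2α = 28.07°
edge 2: e_2 = (-1.09, -0.31);  n_2 = (-0.2736, +0.9619)
edge 5: e_5 = (+2.44, +0.04);  n_5 = (+0.0164, -0.9999)
∠(n_2, n_5) = 165.06°
δ = |180° − 165.06°| = 14.94°
14.94° ≤ 2α = 28.07°  →  valid

δ = 14.94°, valid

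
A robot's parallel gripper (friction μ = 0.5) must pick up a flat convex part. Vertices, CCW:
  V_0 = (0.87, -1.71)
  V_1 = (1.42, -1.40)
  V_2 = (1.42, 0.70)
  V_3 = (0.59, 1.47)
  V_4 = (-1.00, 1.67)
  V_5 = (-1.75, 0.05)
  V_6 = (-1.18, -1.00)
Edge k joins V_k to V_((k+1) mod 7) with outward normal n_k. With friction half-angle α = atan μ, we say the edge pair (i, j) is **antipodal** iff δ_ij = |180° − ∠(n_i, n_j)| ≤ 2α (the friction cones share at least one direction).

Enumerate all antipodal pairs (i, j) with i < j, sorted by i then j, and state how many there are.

α = atan 0.5 = 26.57°;  2α = 53.13°
n_0 = (+0.4910, -0.8712)
n_1 = (+1.0000, -0.0000)
n_2 = (+0.6801, +0.7331)
n_3 = (+0.1248, +0.9922)
n_4 = (-0.9075, +0.4201)
n_5 = (-0.8789, -0.4771)
n_6 = (-0.3273, -0.9449)
  (0,1): δ = 119.41°  ·
  (0,2): δ = 72.26°  ·
  (0,3): δ = 36.58°  ✓
  (0,4): δ = 35.75°  ✓
  (0,5): δ = 89.09°  ·
  (0,6): δ = 131.49°  ·
  (1,2): δ = 132.85°  ·
  (1,3): δ = 97.17°  ·
  (1,4): δ = 24.84°  ✓
  (1,5): δ = 28.50°  ✓
  (1,6): δ = 70.90°  ·
  (2,3): δ = 144.32°  ·
  (2,4): δ = 71.99°  ·
  (2,5): δ = 18.65°  ✓
  (2,6): δ = 23.75°  ✓
  (3,4): δ = 107.67°  ·
  (3,5): δ = 54.33°  ·
  (3,6): δ = 11.93°  ✓
  (4,5): δ = 126.66°  ·
  (4,6): δ = 84.26°  ·
  (5,6): δ = 137.60°  ·
antipodal pairs: 7

count = 7; pairs: (0,3), (0,4), (1,4), (1,5), (2,5), (2,6), (3,6)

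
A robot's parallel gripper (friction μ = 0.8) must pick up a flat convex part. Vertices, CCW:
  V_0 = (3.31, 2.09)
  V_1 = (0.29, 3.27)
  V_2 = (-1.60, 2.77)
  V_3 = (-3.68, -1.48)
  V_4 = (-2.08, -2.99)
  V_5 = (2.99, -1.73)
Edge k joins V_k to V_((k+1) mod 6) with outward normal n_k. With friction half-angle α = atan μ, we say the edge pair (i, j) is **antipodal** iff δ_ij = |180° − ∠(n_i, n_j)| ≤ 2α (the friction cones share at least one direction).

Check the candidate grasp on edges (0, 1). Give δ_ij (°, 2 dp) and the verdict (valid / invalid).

δ = 143.84°, invalid

α = atan 0.8 = 38.66°;  2α = 77.32°
edge 0: e_0 = (-3.02, +1.18);  n_0 = (+0.3639, +0.9314)
edge 1: e_1 = (-1.89, -0.50);  n_1 = (-0.2558, +0.9667)
∠(n_0, n_1) = 36.16°
δ = |180° − 36.16°| = 143.84°
143.84° > 2α = 77.32°  →  invalid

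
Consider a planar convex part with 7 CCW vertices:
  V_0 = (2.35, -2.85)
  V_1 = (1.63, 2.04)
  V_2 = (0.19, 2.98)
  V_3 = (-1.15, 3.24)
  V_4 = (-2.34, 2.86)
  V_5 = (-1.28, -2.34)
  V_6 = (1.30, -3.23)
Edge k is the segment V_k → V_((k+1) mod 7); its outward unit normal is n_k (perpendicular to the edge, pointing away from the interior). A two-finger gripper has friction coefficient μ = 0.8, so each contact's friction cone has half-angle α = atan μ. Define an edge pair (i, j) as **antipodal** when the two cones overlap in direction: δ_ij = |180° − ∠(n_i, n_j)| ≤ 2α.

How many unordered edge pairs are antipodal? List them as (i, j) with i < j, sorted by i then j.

count = 10; pairs: (0,4), (0,5), (1,4), (1,5), (1,6), (2,4), (2,5), (2,6), (3,5), (3,6)

α = atan 0.8 = 38.66°;  2α = 77.32°
n_0 = (+0.9893, +0.1457)
n_1 = (+0.5466, +0.8374)
n_2 = (+0.1905, +0.9817)
n_3 = (-0.3042, +0.9526)
n_4 = (-0.9798, -0.1997)
n_5 = (-0.3261, -0.9453)
n_6 = (+0.3403, -0.9403)
  (0,1): δ = 131.51°  ·
  (0,2): δ = 109.36°  ·
  (0,3): δ = 80.67°  ·
  (0,4): δ = 3.15°  ✓
  (0,5): δ = 62.59°  ✓
  (0,6): δ = 101.52°  ·
  (1,2): δ = 157.85°  ·
  (1,3): δ = 129.15°  ·
  (1,4): δ = 45.34°  ✓
  (1,5): δ = 14.10°  ✓
  (1,6): δ = 53.03°  ✓
  (2,3): δ = 151.31°  ·
  (2,4): δ = 67.50°  ✓
  (2,5): δ = 8.05°  ✓
  (2,6): δ = 30.88°  ✓
  (3,4): δ = 96.19°  ·
  (3,5): δ = 36.74°  ✓
  (3,6): δ = 2.19°  ✓
  (4,5): δ = 120.55°  ·
  (4,6): δ = 81.63°  ·
  (5,6): δ = 141.07°  ·
antipodal pairs: 10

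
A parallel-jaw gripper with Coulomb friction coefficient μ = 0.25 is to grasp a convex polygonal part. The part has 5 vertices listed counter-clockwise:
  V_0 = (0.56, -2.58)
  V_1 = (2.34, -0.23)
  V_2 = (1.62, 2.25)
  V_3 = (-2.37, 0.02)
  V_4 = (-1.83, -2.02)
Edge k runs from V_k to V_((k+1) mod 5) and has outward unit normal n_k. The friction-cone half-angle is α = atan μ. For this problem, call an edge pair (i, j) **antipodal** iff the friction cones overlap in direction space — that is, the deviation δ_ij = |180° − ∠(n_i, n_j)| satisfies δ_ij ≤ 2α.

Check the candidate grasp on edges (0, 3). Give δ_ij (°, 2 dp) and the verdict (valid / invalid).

δ = 51.97°, invalid

α = atan 0.25 = 14.04°;  2α = 28.07°
edge 0: e_0 = (+1.78, +2.35);  n_0 = (+0.7971, -0.6038)
edge 3: e_3 = (+0.54, -2.04);  n_3 = (-0.9667, -0.2559)
∠(n_0, n_3) = 128.03°
δ = |180° − 128.03°| = 51.97°
51.97° > 2α = 28.07°  →  invalid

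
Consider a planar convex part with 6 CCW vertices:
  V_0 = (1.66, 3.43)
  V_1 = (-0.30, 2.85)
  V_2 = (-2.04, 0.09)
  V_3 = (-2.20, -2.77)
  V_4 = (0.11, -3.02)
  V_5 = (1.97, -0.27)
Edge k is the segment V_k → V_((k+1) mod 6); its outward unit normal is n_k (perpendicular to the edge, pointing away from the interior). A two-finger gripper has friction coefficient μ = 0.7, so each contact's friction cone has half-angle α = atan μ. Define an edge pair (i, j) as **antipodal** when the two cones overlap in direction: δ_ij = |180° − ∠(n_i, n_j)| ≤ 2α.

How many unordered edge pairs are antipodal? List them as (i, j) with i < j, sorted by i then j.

count = 7; pairs: (0,3), (0,4), (1,3), (1,4), (1,5), (2,4), (2,5)

α = atan 0.7 = 34.99°;  2α = 69.98°
n_0 = (-0.2838, +0.9589)
n_1 = (-0.8459, +0.5333)
n_2 = (-0.9984, +0.0559)
n_3 = (-0.1076, -0.9942)
n_4 = (+0.8283, -0.5602)
n_5 = (+0.9965, +0.0835)
  (0,1): δ = 138.71°  ·
  (0,2): δ = 109.69°  ·
  (0,3): δ = 22.66°  ✓
  (0,4): δ = 39.44°  ✓
  (0,5): δ = 78.30°  ·
  (1,2): δ = 150.97°  ·
  (1,3): δ = 63.95°  ✓
  (1,4): δ = 1.84°  ✓
  (1,5): δ = 37.02°  ✓
  (2,3): δ = 92.97°  ·
  (2,4): δ = 30.87°  ✓
  (2,5): δ = 7.99°  ✓
  (3,4): δ = 117.90°  ·
  (3,5): δ = 79.03°  ·
  (4,5): δ = 141.14°  ·
antipodal pairs: 7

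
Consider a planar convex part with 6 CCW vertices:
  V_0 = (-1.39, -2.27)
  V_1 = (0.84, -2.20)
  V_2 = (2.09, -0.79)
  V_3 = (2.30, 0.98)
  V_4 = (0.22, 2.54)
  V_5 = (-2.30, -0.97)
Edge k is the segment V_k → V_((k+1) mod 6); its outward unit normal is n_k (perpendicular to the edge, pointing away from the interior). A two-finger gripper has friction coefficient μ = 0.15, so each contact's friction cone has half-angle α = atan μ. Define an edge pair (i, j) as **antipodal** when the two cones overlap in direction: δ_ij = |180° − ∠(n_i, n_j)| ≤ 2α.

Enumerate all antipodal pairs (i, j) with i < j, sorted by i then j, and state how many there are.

α = atan 0.15 = 8.53°;  2α = 17.06°
n_0 = (+0.0314, -0.9995)
n_1 = (+0.7483, -0.6634)
n_2 = (+0.9930, -0.1178)
n_3 = (+0.6000, +0.8000)
n_4 = (-0.8123, +0.5832)
n_5 = (-0.8192, -0.5735)
  (0,1): δ = 133.36°  ·
  (0,2): δ = 98.56°  ·
  (0,3): δ = 38.67°  ·
  (0,4): δ = 52.53°  ·
  (0,5): δ = 123.19°  ·
  (1,2): δ = 145.21°  ·
  (1,3): δ = 85.31°  ·
  (1,4): δ = 5.88°  ✓
  (1,5): δ = 76.55°  ·
  (2,3): δ = 120.10°  ·
  (2,4): δ = 28.91°  ·
  (2,5): δ = 41.76°  ·
  (3,4): δ = 88.81°  ·
  (3,5): δ = 18.14°  ·
  (4,5): δ = 109.33°  ·
antipodal pairs: 1

count = 1; pairs: (1,4)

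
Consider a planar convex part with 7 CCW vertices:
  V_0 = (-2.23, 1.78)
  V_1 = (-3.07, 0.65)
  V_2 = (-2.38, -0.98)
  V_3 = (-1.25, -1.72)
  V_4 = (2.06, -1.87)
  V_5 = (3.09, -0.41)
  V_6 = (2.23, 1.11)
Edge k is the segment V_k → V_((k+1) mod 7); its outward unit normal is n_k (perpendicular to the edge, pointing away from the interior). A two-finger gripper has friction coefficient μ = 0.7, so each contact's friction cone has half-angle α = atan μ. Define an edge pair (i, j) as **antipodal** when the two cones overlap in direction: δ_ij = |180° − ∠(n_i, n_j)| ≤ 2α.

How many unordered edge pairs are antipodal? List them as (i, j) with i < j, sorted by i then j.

α = atan 0.7 = 34.99°;  2α = 69.98°
n_0 = (-0.8025, +0.5966)
n_1 = (-0.9209, -0.3898)
n_2 = (-0.5478, -0.8366)
n_3 = (-0.0453, -0.9990)
n_4 = (+0.8171, -0.5765)
n_5 = (+0.8703, +0.4924)
n_6 = (+0.1486, +0.9889)
  (0,1): δ = 120.43°  ·
  (0,2): δ = 86.59°  ·
  (0,3): δ = 55.97°  ✓
  (0,4): δ = 1.42°  ✓
  (0,5): δ = 66.13°  ✓
  (0,6): δ = 118.08°  ·
  (1,2): δ = 146.16°  ·
  (1,3): δ = 115.54°  ·
  (1,4): δ = 58.15°  ✓
  (1,5): δ = 6.56°  ✓
  (1,6): δ = 58.51°  ✓
  (2,3): δ = 149.38°  ·
  (2,4): δ = 91.98°  ·
  (2,5): δ = 27.28°  ✓
  (2,6): δ = 24.68°  ✓
  (3,4): δ = 122.61°  ·
  (3,5): δ = 57.90°  ✓
  (3,6): δ = 5.95°  ✓
  (4,5): δ = 115.30°  ·
  (4,6): δ = 63.34°  ✓
  (5,6): δ = 128.04°  ·
antipodal pairs: 11

count = 11; pairs: (0,3), (0,4), (0,5), (1,4), (1,5), (1,6), (2,5), (2,6), (3,5), (3,6), (4,6)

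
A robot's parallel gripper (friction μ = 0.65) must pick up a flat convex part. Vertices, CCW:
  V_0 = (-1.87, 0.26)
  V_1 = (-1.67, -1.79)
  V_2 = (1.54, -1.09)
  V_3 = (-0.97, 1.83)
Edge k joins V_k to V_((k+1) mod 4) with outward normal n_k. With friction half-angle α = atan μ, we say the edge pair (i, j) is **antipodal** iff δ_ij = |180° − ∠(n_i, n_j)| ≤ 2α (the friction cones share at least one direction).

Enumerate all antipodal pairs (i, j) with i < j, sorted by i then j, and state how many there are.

α = atan 0.65 = 33.02°;  2α = 66.05°
n_0 = (-0.9953, -0.0971)
n_1 = (+0.2131, -0.9770)
n_2 = (+0.7583, +0.6519)
n_3 = (-0.8676, +0.4973)
  (0,1): δ = 83.27°  ·
  (0,2): δ = 35.11°  ✓
  (0,3): δ = 144.60°  ·
  (1,2): δ = 61.62°  ✓
  (1,3): δ = 47.87°  ✓
  (2,3): δ = 70.51°  ·
antipodal pairs: 3

count = 3; pairs: (0,2), (1,2), (1,3)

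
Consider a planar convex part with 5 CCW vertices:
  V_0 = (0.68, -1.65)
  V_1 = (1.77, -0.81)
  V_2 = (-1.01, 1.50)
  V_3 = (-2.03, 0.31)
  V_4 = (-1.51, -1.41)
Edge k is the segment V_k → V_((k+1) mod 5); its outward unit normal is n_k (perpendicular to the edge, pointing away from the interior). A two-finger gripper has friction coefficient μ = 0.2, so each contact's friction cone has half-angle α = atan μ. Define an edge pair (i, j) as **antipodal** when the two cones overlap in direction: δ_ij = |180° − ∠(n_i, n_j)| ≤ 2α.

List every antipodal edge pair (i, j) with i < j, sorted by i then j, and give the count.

count = 1; pairs: (0,2)

α = atan 0.2 = 11.31°;  2α = 22.62°
n_0 = (+0.6104, -0.7921)
n_1 = (+0.6391, +0.7691)
n_2 = (-0.7593, +0.6508)
n_3 = (-0.9572, -0.2894)
n_4 = (-0.1089, -0.9940)
  (0,1): δ = 77.34°  ·
  (0,2): δ = 11.78°  ✓
  (0,3): δ = 69.20°  ·
  (0,4): δ = 136.13°  ·
  (1,2): δ = 90.88°  ·
  (1,3): δ = 33.45°  ·
  (1,4): δ = 33.47°  ·
  (2,3): δ = 122.58°  ·
  (2,4): δ = 55.65°  ·
  (3,4): δ = 113.08°  ·
antipodal pairs: 1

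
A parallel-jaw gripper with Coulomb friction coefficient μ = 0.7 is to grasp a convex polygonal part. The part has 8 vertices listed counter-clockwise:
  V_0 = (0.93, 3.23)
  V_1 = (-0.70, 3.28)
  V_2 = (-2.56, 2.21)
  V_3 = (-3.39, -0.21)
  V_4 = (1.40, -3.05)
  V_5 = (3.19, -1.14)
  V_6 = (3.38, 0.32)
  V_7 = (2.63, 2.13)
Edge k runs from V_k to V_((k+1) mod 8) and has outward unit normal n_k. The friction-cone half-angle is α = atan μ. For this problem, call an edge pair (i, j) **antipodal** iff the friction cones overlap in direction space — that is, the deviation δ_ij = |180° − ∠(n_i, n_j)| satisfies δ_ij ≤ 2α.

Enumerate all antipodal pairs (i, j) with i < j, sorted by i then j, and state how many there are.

α = atan 0.7 = 34.99°;  2α = 69.98°
n_0 = (+0.0307, +0.9995)
n_1 = (-0.4986, +0.8668)
n_2 = (-0.9459, +0.3244)
n_3 = (-0.5100, -0.8602)
n_4 = (+0.7297, -0.6838)
n_5 = (+0.9916, -0.1290)
n_6 = (+0.9238, +0.3828)
n_7 = (+0.5433, +0.8396)
  (0,1): δ = 148.33°  ·
  (0,2): δ = 107.17°  ·
  (0,3): δ = 28.91°  ✓
  (0,4): δ = 48.61°  ✓
  (0,5): δ = 84.34°  ·
  (0,6): δ = 114.26°  ·
  (0,7): δ = 148.85°  ·
  (1,2): δ = 138.84°  ·
  (1,3): δ = 60.57°  ✓
  (1,4): δ = 16.95°  ✓
  (1,5): δ = 52.67°  ✓
  (1,6): δ = 82.60°  ·
  (1,7): δ = 117.18°  ·
  (2,3): δ = 101.73°  ·
  (2,4): δ = 24.21°  ✓
  (2,5): δ = 11.52°  ✓
  (2,6): δ = 41.44°  ✓
  (2,7): δ = 76.03°  ·
  (3,4): δ = 102.48°  ·
  (3,5): δ = 66.75°  ✓
  (3,6): δ = 36.83°  ✓
  (3,7): δ = 2.24°  ✓
  (4,5): δ = 144.27°  ·
  (4,6): δ = 114.35°  ·
  (4,7): δ = 79.76°  ·
  (5,6): δ = 150.08°  ·
  (5,7): δ = 115.49°  ·
  (6,7): δ = 145.41°  ·
antipodal pairs: 11

count = 11; pairs: (0,3), (0,4), (1,3), (1,4), (1,5), (2,4), (2,5), (2,6), (3,5), (3,6), (3,7)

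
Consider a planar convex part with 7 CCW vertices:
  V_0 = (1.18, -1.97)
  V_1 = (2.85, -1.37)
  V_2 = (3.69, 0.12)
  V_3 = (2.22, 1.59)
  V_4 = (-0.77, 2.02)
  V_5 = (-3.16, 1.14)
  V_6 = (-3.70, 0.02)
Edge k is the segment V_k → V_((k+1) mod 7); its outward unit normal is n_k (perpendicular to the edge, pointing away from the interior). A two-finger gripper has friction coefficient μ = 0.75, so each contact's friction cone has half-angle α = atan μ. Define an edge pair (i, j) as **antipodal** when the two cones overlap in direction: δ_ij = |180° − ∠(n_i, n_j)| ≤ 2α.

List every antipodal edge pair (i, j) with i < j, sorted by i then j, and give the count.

α = atan 0.75 = 36.87°;  2α = 73.74°
n_0 = (+0.3381, -0.9411)
n_1 = (+0.8711, -0.4911)
n_2 = (+0.7071, +0.7071)
n_3 = (+0.1423, +0.9898)
n_4 = (-0.3455, +0.9384)
n_5 = (-0.9008, +0.4343)
n_6 = (-0.3776, -0.9260)
  (0,1): δ = 139.17°  ·
  (0,2): δ = 64.76°  ✓
  (0,3): δ = 27.95°  ✓
  (0,4): δ = 0.45°  ✓
  (0,5): δ = 44.50°  ✓
  (0,6): δ = 138.05°  ·
  (1,2): δ = 105.59°  ·
  (1,3): δ = 68.77°  ✓
  (1,4): δ = 40.37°  ✓
  (1,5): δ = 3.67°  ✓
  (1,6): δ = 97.23°  ·
  (2,3): δ = 143.18°  ·
  (2,4): δ = 114.79°  ·
  (2,5): δ = 70.74°  ✓
  (2,6): δ = 22.82°  ✓
  (3,4): δ = 151.60°  ·
  (3,5): δ = 107.56°  ·
  (3,6): δ = 14.00°  ✓
  (4,5): δ = 135.95°  ·
  (4,6): δ = 42.40°  ✓
  (5,6): δ = 86.44°  ·
antipodal pairs: 11

count = 11; pairs: (0,2), (0,3), (0,4), (0,5), (1,3), (1,4), (1,5), (2,5), (2,6), (3,6), (4,6)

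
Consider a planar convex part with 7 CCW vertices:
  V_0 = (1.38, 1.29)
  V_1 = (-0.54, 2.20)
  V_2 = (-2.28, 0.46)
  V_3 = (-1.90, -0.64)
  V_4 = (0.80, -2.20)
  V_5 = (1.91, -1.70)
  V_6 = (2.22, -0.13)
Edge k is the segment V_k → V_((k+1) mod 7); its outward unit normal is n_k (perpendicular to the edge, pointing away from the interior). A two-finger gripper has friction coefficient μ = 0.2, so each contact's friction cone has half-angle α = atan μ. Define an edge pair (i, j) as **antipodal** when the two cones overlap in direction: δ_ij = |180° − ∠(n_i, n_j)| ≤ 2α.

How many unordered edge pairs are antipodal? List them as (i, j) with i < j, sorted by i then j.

count = 3; pairs: (0,3), (1,4), (2,6)

α = atan 0.2 = 11.31°;  2α = 22.62°
n_0 = (+0.4283, +0.9036)
n_1 = (-0.7071, +0.7071)
n_2 = (-0.9452, -0.3265)
n_3 = (-0.5003, -0.8659)
n_4 = (+0.4107, -0.9118)
n_5 = (+0.9811, -0.1937)
n_6 = (+0.8607, +0.5091)
  (0,1): δ = 109.64°  ·
  (0,2): δ = 45.58°  ·
  (0,3): δ = 4.66°  ✓
  (0,4): δ = 49.61°  ·
  (0,5): δ = 104.19°  ·
  (0,6): δ = 145.97°  ·
  (1,2): δ = 115.94°  ·
  (1,3): δ = 75.02°  ·
  (1,4): δ = 20.75°  ✓
  (1,5): δ = 33.83°  ·
  (1,6): δ = 75.61°  ·
  (2,3): δ = 139.08°  ·
  (2,4): δ = 84.81°  ·
  (2,5): δ = 30.23°  ·
  (2,6): δ = 11.55°  ✓
  (3,4): δ = 125.73°  ·
  (3,5): δ = 71.15°  ·
  (3,6): δ = 29.38°  ·
  (4,5): δ = 125.42°  ·
  (4,6): δ = 83.64°  ·
  (5,6): δ = 138.22°  ·
antipodal pairs: 3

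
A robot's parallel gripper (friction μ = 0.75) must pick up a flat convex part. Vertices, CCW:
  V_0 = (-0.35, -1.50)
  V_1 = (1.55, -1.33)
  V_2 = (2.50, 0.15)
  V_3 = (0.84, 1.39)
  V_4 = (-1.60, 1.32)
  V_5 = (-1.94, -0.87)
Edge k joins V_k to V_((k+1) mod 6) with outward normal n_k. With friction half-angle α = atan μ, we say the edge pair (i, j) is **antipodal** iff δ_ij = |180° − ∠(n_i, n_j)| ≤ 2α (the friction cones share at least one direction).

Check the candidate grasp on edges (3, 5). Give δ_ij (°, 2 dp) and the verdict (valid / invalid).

α = atan 0.75 = 36.87°;  2α = 73.74°
edge 3: e_3 = (-2.44, -0.07);  n_3 = (-0.0287, +0.9996)
edge 5: e_5 = (+1.59, -0.63);  n_5 = (-0.3684, -0.9297)
∠(n_3, n_5) = 156.74°
δ = |180° − 156.74°| = 23.26°
23.26° ≤ 2α = 73.74°  →  valid

δ = 23.26°, valid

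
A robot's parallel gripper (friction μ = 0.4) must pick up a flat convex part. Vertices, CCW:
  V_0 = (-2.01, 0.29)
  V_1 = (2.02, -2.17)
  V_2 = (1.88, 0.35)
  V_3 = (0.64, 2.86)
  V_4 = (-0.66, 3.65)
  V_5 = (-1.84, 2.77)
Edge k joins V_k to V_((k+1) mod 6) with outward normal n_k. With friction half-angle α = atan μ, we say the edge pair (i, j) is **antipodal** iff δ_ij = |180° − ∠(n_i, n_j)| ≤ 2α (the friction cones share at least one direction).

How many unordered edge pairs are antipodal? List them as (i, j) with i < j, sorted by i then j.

count = 4; pairs: (0,2), (0,3), (1,5), (2,5)

α = atan 0.4 = 21.80°;  2α = 43.60°
n_0 = (-0.5210, -0.8535)
n_1 = (+0.9985, +0.0555)
n_2 = (+0.8966, +0.4429)
n_3 = (+0.5193, +0.8546)
n_4 = (-0.5978, +0.8016)
n_5 = (-0.9977, +0.0684)
  (0,1): δ = 55.42°  ·
  (0,2): δ = 32.31°  ✓
  (0,3): δ = 0.11°  ✓
  (0,4): δ = 68.12°  ·
  (0,5): δ = 117.48°  ·
  (1,2): δ = 156.89°  ·
  (1,3): δ = 124.47°  ·
  (1,4): δ = 56.47°  ·
  (1,5): δ = 7.10°  ✓
  (2,3): δ = 147.58°  ·
  (2,4): δ = 79.58°  ·
  (2,5): δ = 30.21°  ✓
  (3,4): δ = 112.00°  ·
  (3,5): δ = 62.63°  ·
  (4,5): δ = 130.64°  ·
antipodal pairs: 4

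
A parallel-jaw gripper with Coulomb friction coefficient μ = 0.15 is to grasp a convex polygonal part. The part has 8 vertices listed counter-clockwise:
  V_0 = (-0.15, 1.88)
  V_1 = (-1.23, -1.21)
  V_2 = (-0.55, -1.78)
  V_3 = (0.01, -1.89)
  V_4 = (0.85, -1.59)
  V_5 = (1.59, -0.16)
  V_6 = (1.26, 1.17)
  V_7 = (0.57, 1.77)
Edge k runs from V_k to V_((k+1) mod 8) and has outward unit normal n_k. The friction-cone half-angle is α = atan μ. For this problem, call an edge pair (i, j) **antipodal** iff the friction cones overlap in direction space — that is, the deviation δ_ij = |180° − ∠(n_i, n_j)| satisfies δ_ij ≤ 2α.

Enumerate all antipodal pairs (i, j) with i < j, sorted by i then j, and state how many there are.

count = 3; pairs: (0,4), (1,6), (2,7)

α = atan 0.15 = 8.53°;  2α = 17.06°
n_0 = (-0.9440, +0.3299)
n_1 = (-0.6424, -0.7664)
n_2 = (-0.1927, -0.9812)
n_3 = (+0.3363, -0.9417)
n_4 = (+0.8881, -0.4596)
n_5 = (+0.9706, +0.2408)
n_6 = (+0.6562, +0.7546)
n_7 = (+0.1510, +0.9885)
  (0,1): δ = 110.71°  ·
  (0,2): δ = 81.85°  ·
  (0,3): δ = 51.08°  ·
  (0,4): δ = 8.10°  ✓
  (0,5): δ = 33.20°  ·
  (0,6): δ = 68.26°  ·
  (0,7): δ = 100.58°  ·
  (1,2): δ = 151.14°  ·
  (1,3): δ = 120.38°  ·
  (1,4): δ = 77.39°  ·
  (1,5): δ = 36.09°  ·
  (1,6): δ = 1.04°  ✓
  (1,7): δ = 31.28°  ·
  (2,3): δ = 149.23°  ·
  (2,4): δ = 106.25°  ·
  (2,5): δ = 64.95°  ·
  (2,6): δ = 29.90°  ·
  (2,7): δ = 2.43°  ✓
  (3,4): δ = 137.01°  ·
  (3,5): δ = 95.72°  ·
  (3,6): δ = 60.66°  ·
  (3,7): δ = 28.34°  ·
  (4,5): δ = 138.70°  ·
  (4,6): δ = 103.65°  ·
  (4,7): δ = 71.33°  ·
  (5,6): δ = 144.94°  ·
  (5,7): δ = 112.62°  ·
  (6,7): δ = 147.68°  ·
antipodal pairs: 3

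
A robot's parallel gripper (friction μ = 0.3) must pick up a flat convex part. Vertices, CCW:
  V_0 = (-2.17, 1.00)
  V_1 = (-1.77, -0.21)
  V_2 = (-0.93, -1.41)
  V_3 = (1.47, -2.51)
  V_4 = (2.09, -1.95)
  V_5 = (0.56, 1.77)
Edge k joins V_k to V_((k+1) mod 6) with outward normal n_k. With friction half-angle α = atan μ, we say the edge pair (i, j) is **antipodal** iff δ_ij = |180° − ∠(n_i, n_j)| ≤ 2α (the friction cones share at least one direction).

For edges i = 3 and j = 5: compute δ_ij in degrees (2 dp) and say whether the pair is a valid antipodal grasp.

δ = 26.34°, valid

α = atan 0.3 = 16.70°;  2α = 33.40°
edge 3: e_3 = (+0.62, +0.56);  n_3 = (+0.6703, -0.7421)
edge 5: e_5 = (-2.73, -0.77);  n_5 = (-0.2715, +0.9624)
∠(n_3, n_5) = 153.66°
δ = |180° − 153.66°| = 26.34°
26.34° ≤ 2α = 33.40°  →  valid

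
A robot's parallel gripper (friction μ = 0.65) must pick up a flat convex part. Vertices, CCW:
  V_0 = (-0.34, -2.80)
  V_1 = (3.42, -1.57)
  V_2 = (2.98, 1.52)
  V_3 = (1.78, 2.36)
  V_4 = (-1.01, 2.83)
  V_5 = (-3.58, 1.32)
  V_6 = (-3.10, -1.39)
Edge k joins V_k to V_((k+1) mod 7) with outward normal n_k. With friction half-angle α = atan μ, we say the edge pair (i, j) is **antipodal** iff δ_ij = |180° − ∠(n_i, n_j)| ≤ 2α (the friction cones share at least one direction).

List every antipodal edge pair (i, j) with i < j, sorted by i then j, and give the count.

α = atan 0.65 = 33.02°;  2α = 66.05°
n_0 = (+0.3109, -0.9504)
n_1 = (+0.9900, +0.1410)
n_2 = (+0.5735, +0.8192)
n_3 = (+0.1661, +0.9861)
n_4 = (-0.5066, +0.8622)
n_5 = (-0.9847, -0.1744)
n_6 = (-0.4549, -0.8905)
  (0,1): δ = 100.01°  ·
  (0,2): δ = 53.11°  ✓
  (0,3): δ = 27.68°  ✓
  (0,4): δ = 12.32°  ✓
  (0,5): δ = 81.93°  ·
  (0,6): δ = 134.82°  ·
  (1,2): δ = 133.10°  ·
  (1,3): δ = 107.67°  ·
  (1,4): δ = 67.67°  ·
  (1,5): δ = 1.94°  ✓
  (1,6): δ = 54.83°  ✓
  (2,3): δ = 154.57°  ·
  (2,4): δ = 114.57°  ·
  (2,5): δ = 44.96°  ✓
  (2,6): δ = 7.93°  ✓
  (3,4): δ = 140.00°  ·
  (3,5): δ = 70.39°  ·
  (3,6): δ = 17.50°  ✓
  (4,5): δ = 110.39°  ·
  (4,6): δ = 57.50°  ✓
  (5,6): δ = 127.11°  ·
antipodal pairs: 9

count = 9; pairs: (0,2), (0,3), (0,4), (1,5), (1,6), (2,5), (2,6), (3,6), (4,6)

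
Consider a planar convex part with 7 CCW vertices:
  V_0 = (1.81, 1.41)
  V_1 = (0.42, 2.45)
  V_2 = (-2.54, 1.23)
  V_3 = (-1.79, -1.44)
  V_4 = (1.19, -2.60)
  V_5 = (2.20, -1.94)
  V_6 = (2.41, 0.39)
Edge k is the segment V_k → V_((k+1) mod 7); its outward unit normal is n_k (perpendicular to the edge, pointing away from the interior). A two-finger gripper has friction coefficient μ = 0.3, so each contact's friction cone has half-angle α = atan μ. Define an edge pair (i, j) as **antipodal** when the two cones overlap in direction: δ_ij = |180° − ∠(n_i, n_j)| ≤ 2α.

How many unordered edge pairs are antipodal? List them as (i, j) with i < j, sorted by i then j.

α = atan 0.3 = 16.70°;  2α = 33.40°
n_0 = (+0.5991, +0.8007)
n_1 = (-0.3811, +0.9245)
n_2 = (-0.9627, -0.2704)
n_3 = (-0.3627, -0.9319)
n_4 = (+0.5470, -0.8371)
n_5 = (+0.9960, -0.0898)
n_6 = (+0.8619, +0.5070)
  (0,1): δ = 120.80°  ·
  (0,2): δ = 37.51°  ·
  (0,3): δ = 15.53°  ✓
  (0,4): δ = 69.97°  ·
  (0,5): δ = 121.65°  ·
  (0,6): δ = 157.27°  ·
  (1,2): δ = 96.71°  ·
  (1,3): δ = 43.67°  ·
  (1,4): δ = 10.76°  ✓
  (1,5): δ = 62.45°  ·
  (1,6): δ = 98.07°  ·
  (2,3): δ = 126.96°  ·
  (2,4): δ = 72.53°  ·
  (2,5): δ = 20.84°  ✓
  (2,6): δ = 14.78°  ✓
  (3,4): δ = 125.57°  ·
  (3,5): δ = 73.88°  ·
  (3,6): δ = 38.27°  ·
  (4,5): δ = 128.31°  ·
  (4,6): δ = 92.70°  ·
  (5,6): δ = 144.38°  ·
antipodal pairs: 4

count = 4; pairs: (0,3), (1,4), (2,5), (2,6)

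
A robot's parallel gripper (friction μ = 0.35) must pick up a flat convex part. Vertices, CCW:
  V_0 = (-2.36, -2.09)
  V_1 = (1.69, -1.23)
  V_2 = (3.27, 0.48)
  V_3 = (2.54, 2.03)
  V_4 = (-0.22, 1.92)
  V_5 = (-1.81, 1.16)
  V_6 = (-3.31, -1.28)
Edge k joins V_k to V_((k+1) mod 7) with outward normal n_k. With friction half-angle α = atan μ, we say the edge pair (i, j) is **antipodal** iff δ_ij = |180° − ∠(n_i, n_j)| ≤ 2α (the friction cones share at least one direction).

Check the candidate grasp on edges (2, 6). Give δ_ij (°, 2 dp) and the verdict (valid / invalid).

δ = 24.33°, valid

α = atan 0.35 = 19.29°;  2α = 38.58°
edge 2: e_2 = (-0.73, +1.55);  n_2 = (+0.9047, +0.4261)
edge 6: e_6 = (+0.95, -0.81);  n_6 = (-0.6488, -0.7610)
∠(n_2, n_6) = 155.67°
δ = |180° − 155.67°| = 24.33°
24.33° ≤ 2α = 38.58°  →  valid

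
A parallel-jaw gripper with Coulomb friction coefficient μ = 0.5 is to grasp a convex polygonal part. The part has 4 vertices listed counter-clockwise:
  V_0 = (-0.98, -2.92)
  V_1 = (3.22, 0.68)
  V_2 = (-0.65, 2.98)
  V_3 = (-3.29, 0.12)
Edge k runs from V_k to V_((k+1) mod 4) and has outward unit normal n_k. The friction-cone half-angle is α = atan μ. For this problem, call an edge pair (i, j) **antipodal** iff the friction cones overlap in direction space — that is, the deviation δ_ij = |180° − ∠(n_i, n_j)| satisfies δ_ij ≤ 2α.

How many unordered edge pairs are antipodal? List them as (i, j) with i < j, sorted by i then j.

count = 2; pairs: (0,2), (1,3)

α = atan 0.5 = 26.57°;  2α = 53.13°
n_0 = (+0.6508, -0.7593)
n_1 = (+0.5109, +0.8596)
n_2 = (-0.7348, +0.6783)
n_3 = (-0.7962, -0.6050)
  (0,1): δ = 71.32°  ·
  (0,2): δ = 6.69°  ✓
  (0,3): δ = 86.63°  ·
  (1,2): δ = 101.99°  ·
  (1,3): δ = 22.05°  ✓
  (2,3): δ = 100.06°  ·
antipodal pairs: 2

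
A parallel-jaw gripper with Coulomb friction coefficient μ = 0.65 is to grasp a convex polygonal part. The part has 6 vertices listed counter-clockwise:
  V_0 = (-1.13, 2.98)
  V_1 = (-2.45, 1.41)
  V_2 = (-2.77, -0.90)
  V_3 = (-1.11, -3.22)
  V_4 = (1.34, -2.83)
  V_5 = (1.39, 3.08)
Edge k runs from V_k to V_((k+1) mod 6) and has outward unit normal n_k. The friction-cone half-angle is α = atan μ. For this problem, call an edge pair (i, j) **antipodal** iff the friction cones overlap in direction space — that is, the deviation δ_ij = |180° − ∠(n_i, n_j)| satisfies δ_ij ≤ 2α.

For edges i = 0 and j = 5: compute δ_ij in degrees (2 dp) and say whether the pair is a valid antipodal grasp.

α = atan 0.65 = 33.02°;  2α = 66.05°
edge 0: e_0 = (-1.32, -1.57);  n_0 = (-0.7654, +0.6435)
edge 5: e_5 = (-2.52, -0.10);  n_5 = (-0.0397, +0.9992)
∠(n_0, n_5) = 47.67°
δ = |180° − 47.67°| = 132.33°
132.33° > 2α = 66.05°  →  invalid

δ = 132.33°, invalid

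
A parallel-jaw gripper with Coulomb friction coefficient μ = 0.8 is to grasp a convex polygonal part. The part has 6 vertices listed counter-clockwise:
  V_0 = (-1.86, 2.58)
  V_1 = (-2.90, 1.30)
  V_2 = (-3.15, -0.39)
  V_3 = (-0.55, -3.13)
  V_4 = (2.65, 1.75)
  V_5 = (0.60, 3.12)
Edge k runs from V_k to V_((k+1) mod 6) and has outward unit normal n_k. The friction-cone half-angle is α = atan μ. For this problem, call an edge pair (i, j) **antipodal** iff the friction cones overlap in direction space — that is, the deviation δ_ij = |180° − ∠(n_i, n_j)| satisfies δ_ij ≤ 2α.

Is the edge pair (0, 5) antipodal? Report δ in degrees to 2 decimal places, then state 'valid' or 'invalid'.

α = atan 0.8 = 38.66°;  2α = 77.32°
edge 0: e_0 = (-1.04, -1.28);  n_0 = (-0.7761, +0.6306)
edge 5: e_5 = (-2.46, -0.54);  n_5 = (-0.2144, +0.9767)
∠(n_0, n_5) = 38.53°
δ = |180° − 38.53°| = 141.47°
141.47° > 2α = 77.32°  →  invalid

δ = 141.47°, invalid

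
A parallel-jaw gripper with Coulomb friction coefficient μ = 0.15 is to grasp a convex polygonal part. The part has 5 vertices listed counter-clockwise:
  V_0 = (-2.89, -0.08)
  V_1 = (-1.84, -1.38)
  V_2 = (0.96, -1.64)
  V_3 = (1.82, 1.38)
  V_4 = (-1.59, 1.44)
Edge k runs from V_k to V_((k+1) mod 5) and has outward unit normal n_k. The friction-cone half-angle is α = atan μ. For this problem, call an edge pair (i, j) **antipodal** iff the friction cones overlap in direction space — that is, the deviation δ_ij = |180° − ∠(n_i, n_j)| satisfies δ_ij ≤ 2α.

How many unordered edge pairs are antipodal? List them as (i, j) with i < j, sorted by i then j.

α = atan 0.15 = 8.53°;  2α = 17.06°
n_0 = (-0.7779, -0.6283)
n_1 = (-0.0925, -0.9957)
n_2 = (+0.9618, -0.2739)
n_3 = (+0.0176, +0.9998)
n_4 = (-0.7600, +0.6500)
  (0,1): δ = 134.23°  ·
  (0,2): δ = 54.82°  ·
  (0,3): δ = 50.06°  ·
  (0,4): δ = 100.53°  ·
  (1,2): δ = 100.59°  ·
  (1,3): δ = 4.30°  ✓
  (1,4): δ = 54.77°  ·
  (2,3): δ = 75.11°  ·
  (2,4): δ = 24.64°  ·
  (3,4): δ = 129.53°  ·
antipodal pairs: 1

count = 1; pairs: (1,3)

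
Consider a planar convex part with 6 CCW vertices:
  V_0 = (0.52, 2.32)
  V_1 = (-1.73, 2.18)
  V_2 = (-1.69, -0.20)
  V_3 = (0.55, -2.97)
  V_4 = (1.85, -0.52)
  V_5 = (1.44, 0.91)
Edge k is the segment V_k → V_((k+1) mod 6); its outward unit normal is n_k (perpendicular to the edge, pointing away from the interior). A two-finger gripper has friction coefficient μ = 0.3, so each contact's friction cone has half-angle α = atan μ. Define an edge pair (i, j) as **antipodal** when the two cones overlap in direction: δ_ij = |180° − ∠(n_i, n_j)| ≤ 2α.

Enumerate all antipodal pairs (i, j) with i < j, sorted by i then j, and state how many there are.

α = atan 0.3 = 16.70°;  2α = 33.40°
n_0 = (-0.0621, +0.9981)
n_1 = (-0.9999, -0.0168)
n_2 = (-0.7776, -0.6288)
n_3 = (+0.8833, -0.4687)
n_4 = (+0.9613, +0.2756)
n_5 = (+0.8375, +0.5464)
  (0,1): δ = 92.60°  ·
  (0,2): δ = 54.60°  ·
  (0,3): δ = 58.49°  ·
  (0,4): δ = 102.44°  ·
  (0,5): δ = 119.56°  ·
  (1,2): δ = 142.00°  ·
  (1,3): δ = 28.91°  ✓
  (1,4): δ = 15.04°  ✓
  (1,5): δ = 32.16°  ✓
  (2,3): δ = 66.91°  ·
  (2,4): δ = 22.96°  ✓
  (2,5): δ = 5.84°  ✓
  (3,4): δ = 136.05°  ·
  (3,5): δ = 118.93°  ·
  (4,5): δ = 162.87°  ·
antipodal pairs: 5

count = 5; pairs: (1,3), (1,4), (1,5), (2,4), (2,5)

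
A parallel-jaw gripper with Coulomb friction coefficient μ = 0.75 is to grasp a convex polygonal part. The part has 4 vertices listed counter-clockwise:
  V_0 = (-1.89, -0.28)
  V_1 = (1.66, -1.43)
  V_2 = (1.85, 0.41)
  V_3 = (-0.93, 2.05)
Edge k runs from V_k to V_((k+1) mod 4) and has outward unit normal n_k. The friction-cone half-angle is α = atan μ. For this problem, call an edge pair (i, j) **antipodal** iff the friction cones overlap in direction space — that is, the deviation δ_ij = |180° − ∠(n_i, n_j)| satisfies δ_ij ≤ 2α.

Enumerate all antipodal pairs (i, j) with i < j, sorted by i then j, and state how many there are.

α = atan 0.75 = 36.87°;  2α = 73.74°
n_0 = (-0.3082, -0.9513)
n_1 = (+0.9947, -0.1027)
n_2 = (+0.5081, +0.8613)
n_3 = (-0.9246, +0.3809)
  (0,1): δ = 77.95°  ·
  (0,2): δ = 12.59°  ✓
  (0,3): δ = 85.56°  ·
  (1,2): δ = 114.64°  ·
  (1,3): δ = 16.50°  ✓
  (2,3): δ = 81.85°  ·
antipodal pairs: 2

count = 2; pairs: (0,2), (1,3)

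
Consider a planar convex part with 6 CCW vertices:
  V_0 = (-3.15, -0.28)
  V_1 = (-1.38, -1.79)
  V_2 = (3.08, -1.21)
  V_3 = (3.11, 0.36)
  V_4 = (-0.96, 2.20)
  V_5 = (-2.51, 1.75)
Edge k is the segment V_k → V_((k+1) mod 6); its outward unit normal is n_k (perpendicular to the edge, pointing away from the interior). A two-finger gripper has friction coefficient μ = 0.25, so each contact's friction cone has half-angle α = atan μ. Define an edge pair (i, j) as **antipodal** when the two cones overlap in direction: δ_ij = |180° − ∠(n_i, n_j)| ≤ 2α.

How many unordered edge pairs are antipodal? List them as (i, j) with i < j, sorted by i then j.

α = atan 0.25 = 14.04°;  2α = 28.07°
n_0 = (-0.6490, -0.7608)
n_1 = (+0.1290, -0.9916)
n_2 = (+0.9998, -0.0191)
n_3 = (+0.4119, +0.9112)
n_4 = (-0.2788, +0.9603)
n_5 = (-0.9537, +0.3007)
  (0,1): δ = 132.12°  ·
  (0,2): δ = 50.63°  ·
  (0,3): δ = 16.14°  ✓
  (0,4): δ = 56.66°  ·
  (0,5): δ = 112.97°  ·
  (1,2): δ = 98.50°  ·
  (1,3): δ = 31.74°  ·
  (1,4): δ = 8.78°  ✓
  (1,5): δ = 65.09°  ·
  (2,3): δ = 113.23°  ·
  (2,4): δ = 72.72°  ·
  (2,5): δ = 16.40°  ✓
  (3,4): δ = 139.48°  ·
  (3,5): δ = 83.17°  ·
  (4,5): δ = 123.69°  ·
antipodal pairs: 3

count = 3; pairs: (0,3), (1,4), (2,5)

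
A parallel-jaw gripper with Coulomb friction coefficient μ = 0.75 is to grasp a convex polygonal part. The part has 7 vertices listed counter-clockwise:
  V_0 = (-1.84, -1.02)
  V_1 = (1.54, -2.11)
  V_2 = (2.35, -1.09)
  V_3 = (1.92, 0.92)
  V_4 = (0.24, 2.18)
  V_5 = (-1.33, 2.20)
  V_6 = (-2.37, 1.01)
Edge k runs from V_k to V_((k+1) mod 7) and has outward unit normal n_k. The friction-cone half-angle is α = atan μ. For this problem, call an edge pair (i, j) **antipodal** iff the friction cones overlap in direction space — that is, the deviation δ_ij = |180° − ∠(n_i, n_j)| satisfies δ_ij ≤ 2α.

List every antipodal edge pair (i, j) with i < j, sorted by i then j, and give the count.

α = atan 0.75 = 36.87°;  2α = 73.74°
n_0 = (-0.3069, -0.9517)
n_1 = (+0.7831, -0.6219)
n_2 = (+0.9779, +0.2092)
n_3 = (+0.6000, +0.8000)
n_4 = (+0.0127, +0.9999)
n_5 = (-0.7530, +0.6581)
n_6 = (-0.9676, -0.2526)
  (0,1): δ = 110.58°  ·
  (0,2): δ = 60.05°  ✓
  (0,3): δ = 19.00°  ✓
  (0,4): δ = 17.14°  ✓
  (0,5): δ = 66.72°  ✓
  (0,6): δ = 122.51°  ·
  (1,2): δ = 129.47°  ·
  (1,3): δ = 88.42°  ·
  (1,4): δ = 52.28°  ✓
  (1,5): δ = 2.70°  ✓
  (1,6): δ = 53.09°  ✓
  (2,3): δ = 138.95°  ·
  (2,4): δ = 102.81°  ·
  (2,5): δ = 53.23°  ✓
  (2,6): δ = 2.56°  ✓
  (3,4): δ = 143.86°  ·
  (3,5): δ = 94.28°  ·
  (3,6): δ = 38.50°  ✓
  (4,5): δ = 130.42°  ·
  (4,6): δ = 74.64°  ·
  (5,6): δ = 124.22°  ·
antipodal pairs: 10

count = 10; pairs: (0,2), (0,3), (0,4), (0,5), (1,4), (1,5), (1,6), (2,5), (2,6), (3,6)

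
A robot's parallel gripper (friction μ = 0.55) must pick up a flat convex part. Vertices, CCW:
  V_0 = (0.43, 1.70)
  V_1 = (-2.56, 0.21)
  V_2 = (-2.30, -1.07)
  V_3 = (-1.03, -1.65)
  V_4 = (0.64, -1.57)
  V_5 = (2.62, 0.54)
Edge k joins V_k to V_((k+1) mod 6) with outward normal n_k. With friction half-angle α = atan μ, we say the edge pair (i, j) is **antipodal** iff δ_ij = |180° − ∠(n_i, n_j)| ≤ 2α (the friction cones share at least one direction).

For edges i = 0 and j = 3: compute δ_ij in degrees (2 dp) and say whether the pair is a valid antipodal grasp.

δ = 23.75°, valid

α = atan 0.55 = 28.81°;  2α = 57.62°
edge 0: e_0 = (-2.99, -1.49);  n_0 = (-0.4460, +0.8950)
edge 3: e_3 = (+1.67, +0.08);  n_3 = (+0.0478, -0.9989)
∠(n_0, n_3) = 156.25°
δ = |180° − 156.25°| = 23.75°
23.75° ≤ 2α = 57.62°  →  valid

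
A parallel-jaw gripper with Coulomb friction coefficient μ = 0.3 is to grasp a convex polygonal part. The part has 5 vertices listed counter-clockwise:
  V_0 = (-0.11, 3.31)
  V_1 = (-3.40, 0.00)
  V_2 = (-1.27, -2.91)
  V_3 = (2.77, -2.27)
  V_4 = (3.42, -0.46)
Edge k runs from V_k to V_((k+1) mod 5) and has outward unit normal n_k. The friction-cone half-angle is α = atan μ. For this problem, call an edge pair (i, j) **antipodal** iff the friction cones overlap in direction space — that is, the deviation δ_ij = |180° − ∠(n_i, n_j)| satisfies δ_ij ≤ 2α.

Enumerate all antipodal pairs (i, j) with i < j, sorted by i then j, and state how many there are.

count = 2; pairs: (0,3), (1,4)

α = atan 0.3 = 16.70°;  2α = 33.40°
n_0 = (-0.7092, +0.7050)
n_1 = (-0.8069, -0.5906)
n_2 = (+0.1565, -0.9877)
n_3 = (+0.9412, -0.3380)
n_4 = (+0.7300, +0.6835)
  (0,1): δ = 98.97°  ·
  (0,2): δ = 36.17°  ·
  (0,3): δ = 25.07°  ✓
  (0,4): δ = 87.94°  ·
  (1,2): δ = 117.20°  ·
  (1,3): δ = 55.96°  ·
  (1,4): δ = 6.91°  ✓
  (2,3): δ = 118.76°  ·
  (2,4): δ = 55.88°  ·
  (3,4): δ = 117.13°  ·
antipodal pairs: 2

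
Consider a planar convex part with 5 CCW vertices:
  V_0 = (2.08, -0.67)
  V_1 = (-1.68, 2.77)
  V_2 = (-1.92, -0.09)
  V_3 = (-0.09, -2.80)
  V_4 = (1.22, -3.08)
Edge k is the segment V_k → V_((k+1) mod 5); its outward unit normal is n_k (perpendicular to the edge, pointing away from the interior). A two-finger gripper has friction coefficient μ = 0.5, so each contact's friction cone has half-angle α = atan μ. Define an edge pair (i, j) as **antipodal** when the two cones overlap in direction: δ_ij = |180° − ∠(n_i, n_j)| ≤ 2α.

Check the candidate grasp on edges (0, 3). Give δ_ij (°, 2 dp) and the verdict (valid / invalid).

δ = 30.39°, valid

α = atan 0.5 = 26.57°;  2α = 53.13°
edge 0: e_0 = (-3.76, +3.44);  n_0 = (+0.6750, +0.7378)
edge 3: e_3 = (+1.31, -0.28);  n_3 = (-0.2090, -0.9779)
∠(n_0, n_3) = 149.61°
δ = |180° − 149.61°| = 30.39°
30.39° ≤ 2α = 53.13°  →  valid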